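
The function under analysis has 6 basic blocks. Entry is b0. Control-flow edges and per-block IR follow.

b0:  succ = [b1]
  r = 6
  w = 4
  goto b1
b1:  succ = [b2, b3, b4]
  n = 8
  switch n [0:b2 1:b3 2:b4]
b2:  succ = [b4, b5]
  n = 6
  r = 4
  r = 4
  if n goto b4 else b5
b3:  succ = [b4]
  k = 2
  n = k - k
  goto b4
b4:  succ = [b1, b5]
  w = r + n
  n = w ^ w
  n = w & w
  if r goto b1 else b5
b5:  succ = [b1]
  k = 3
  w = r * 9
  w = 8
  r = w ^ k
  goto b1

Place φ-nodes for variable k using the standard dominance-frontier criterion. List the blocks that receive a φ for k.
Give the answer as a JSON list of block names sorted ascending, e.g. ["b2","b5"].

Answer: ["b1", "b4", "b5"]

Working:
idom tree: b1←b0 b2←b1 b3←b1 b4←b1 b5←b1
Dom∩ at merges:
  b1: preds {b0,b4,b5}: {b0} ∩ {b0,b1,b4} ∩ {b0,b1,b5} = {b0}; idom=b0
  b4: preds {b1,b2,b3}: {b0,b1} ∩ {b0,b1,b2} ∩ {b0,b1,b3} = {b0,b1}; idom=b1
  b5: preds {b2,b4}: {b0,b1,b2} ∩ {b0,b1,b4} = {b0,b1}; idom=b1

Frontier:
  b1←b0: walk · to b0
  b1←b4: walk b4→b1 to b0
  b1←b5: walk b5→b1 to b0
  b4←b1: walk · to b1
  b4←b2: walk b2 to b1
  b4←b3: walk b3 to b1
  b5←b2: walk b2 to b1
  b5←b4: walk b4 to b1
  DF(b0)=∅
  DF(b1)={b1}
  DF(b2)={b4,b5}
  DF(b3)={b4}
  DF(b4)={b1,b5}
  DF(b5)={b1}

φ for k: defs {b3,b5}
  DF⁺ = {b1,b4,b5}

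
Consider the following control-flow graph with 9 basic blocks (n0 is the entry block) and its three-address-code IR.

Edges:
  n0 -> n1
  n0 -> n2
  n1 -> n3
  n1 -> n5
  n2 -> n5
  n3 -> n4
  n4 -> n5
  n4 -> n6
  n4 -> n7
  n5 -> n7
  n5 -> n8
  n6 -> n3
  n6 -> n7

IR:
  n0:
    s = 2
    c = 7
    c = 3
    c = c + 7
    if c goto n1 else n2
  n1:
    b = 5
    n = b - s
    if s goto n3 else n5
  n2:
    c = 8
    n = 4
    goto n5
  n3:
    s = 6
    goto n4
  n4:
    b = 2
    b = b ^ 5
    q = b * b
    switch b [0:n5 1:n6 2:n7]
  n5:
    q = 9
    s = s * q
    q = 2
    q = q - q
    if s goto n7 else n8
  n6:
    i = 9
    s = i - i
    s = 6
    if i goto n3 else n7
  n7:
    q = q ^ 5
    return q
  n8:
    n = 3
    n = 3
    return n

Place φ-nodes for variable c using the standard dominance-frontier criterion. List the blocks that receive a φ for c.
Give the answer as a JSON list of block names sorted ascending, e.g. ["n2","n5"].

idom tree: n1←n0 n2←n0 n3←n1 n4←n3 n5←n0 n6←n4 n7←n0 n8←n5
Dom at joins:
  n3: preds {n1,n6}: {n0,n1} ∩ {n0,n1,n3,n4,n6} = {n0,n1}; idom=n1
  n5: preds {n1,n2,n4}: {n0,n1} ∩ {n0,n2} ∩ {n0,n1,n3,n4} = {n0}; idom=n0
  n7: preds {n4,n5,n6}: {n0,n1,n3,n4} ∩ {n0,n5} ∩ {n0,n1,n3,n4,n6} = {n0}; idom=n0

DF walk-up:
  n3←n1: walk · to n1
  n3←n6: walk n6→n4→n3 to n1
  n5←n1: walk n1 to n0
  n5←n2: walk n2 to n0
  n5←n4: walk n4→n3→n1 to n0
  n7←n4: walk n4→n3→n1 to n0
  n7←n5: walk n5 to n0
  n7←n6: walk n6→n4→n3→n1 to n0
  DF(n0)=∅
  DF(n1)={n5,n7}
  DF(n2)={n5}
  DF(n3)={n3,n5,n7}
  DF(n4)={n3,n5,n7}
  DF(n5)={n7}
  DF(n6)={n3,n7}
  DF(n7)=∅
  DF(n8)=∅

φ for c: defs {n0,n2}
  DF⁺ = {n5,n7}

Answer: ["n5", "n7"]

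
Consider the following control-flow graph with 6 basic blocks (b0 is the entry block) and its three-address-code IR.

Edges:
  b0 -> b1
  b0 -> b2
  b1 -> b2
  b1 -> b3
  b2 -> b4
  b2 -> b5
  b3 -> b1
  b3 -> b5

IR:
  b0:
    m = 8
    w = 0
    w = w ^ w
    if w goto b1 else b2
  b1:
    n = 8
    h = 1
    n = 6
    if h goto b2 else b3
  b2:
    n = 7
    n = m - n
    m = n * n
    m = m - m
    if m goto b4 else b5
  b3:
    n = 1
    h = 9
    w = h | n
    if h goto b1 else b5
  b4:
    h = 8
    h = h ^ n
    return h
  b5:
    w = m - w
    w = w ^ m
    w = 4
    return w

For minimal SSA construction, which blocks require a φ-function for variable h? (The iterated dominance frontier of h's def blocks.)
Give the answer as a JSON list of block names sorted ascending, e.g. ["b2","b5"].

idom tree: b1←b0 b2←b0 b3←b1 b4←b2 b5←b0
Dom at joins:
  b1: preds {b0,b3}: {b0} ∩ {b0,b1,b3} = {b0}; idom=b0
  b2: preds {b0,b1}: {b0} ∩ {b0,b1} = {b0}; idom=b0
  b5: preds {b2,b3}: {b0,b2} ∩ {b0,b1,b3} = {b0}; idom=b0

DF derivation:
  b1←b0: walk · to b0
  b1←b3: walk b3→b1 to b0
  b2←b0: walk · to b0
  b2←b1: walk b1 to b0
  b5←b2: walk b2 to b0
  b5←b3: walk b3→b1 to b0
  b0: DF=∅
  b1: DF={b1,b2,b5}
  b2: DF={b5}
  b3: DF={b1,b5}
  b4: DF=∅
  b5: DF=∅

φ for h: defs {b1,b3,b4}
  DF⁺ = {b1,b2,b5}

Answer: ["b1", "b2", "b5"]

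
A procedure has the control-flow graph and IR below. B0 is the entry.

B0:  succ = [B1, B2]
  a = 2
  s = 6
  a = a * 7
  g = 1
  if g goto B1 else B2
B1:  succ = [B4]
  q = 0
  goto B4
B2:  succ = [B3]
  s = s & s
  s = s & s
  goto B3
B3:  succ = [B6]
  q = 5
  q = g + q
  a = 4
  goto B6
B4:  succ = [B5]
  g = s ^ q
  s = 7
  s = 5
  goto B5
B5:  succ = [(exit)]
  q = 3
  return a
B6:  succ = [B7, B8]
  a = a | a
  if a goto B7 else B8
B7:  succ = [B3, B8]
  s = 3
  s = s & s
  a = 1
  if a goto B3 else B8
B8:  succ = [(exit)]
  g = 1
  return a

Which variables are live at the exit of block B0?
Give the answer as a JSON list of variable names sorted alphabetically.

Answer: ["a", "g", "s"]

Derivation:
def/use:
  B0: {a,g,s} / ∅
  B1: {q} / ∅
  B2: {s} / {s}
  B3: {a,q} / {g}
  B4: {g,s} / {q,s}
  B5: {q} / {a}
  B6: {a} / {a}
  B7: {a,s} / ∅
  B8: {g} / {a}

Live sets:
  live B0: ∅→{a,g,s}
  live B1: {a,s}→{a,q,s}
  live B2: {g,s}→{g}
  live B3: {g}→{a,g}
  live B4: {a,q,s}→{a}
  live B5: {a}→∅
  live B6: {a,g}→{a,g}
  live B7: {g}→{a,g}
  live B8: {a}→∅

live-out(B0) = ["a", "g", "s"]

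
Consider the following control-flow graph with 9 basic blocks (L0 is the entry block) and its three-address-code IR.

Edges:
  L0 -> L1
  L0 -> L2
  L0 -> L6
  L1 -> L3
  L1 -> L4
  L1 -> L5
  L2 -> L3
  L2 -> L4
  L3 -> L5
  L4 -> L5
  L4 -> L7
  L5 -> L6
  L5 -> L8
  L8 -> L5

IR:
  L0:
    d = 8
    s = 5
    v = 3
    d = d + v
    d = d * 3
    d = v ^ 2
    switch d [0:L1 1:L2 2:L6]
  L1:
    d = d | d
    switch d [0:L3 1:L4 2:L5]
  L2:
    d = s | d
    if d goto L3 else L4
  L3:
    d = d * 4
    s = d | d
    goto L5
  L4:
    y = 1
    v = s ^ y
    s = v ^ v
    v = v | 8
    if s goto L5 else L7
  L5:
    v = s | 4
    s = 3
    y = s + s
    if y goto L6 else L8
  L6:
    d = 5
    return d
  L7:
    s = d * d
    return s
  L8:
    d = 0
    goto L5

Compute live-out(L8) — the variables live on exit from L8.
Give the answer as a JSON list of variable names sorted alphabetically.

Answer: ["s"]

Derivation:
Block summaries:
  L0: def={d,s,v} ue=∅
  L1: def={d} ue={d}
  L2: def={d} ue={d,s}
  L3: def={d,s} ue={d}
  L4: def={s,v,y} ue={s}
  L5: def={s,v,y} ue={s}
  L6: def={d} ue=∅
  L7: def={s} ue={d}
  L8: def={d} ue=∅

Live sets:
  L0 li=∅ lo={d,s}
  L1 li={d,s} lo={d,s}
  L2 li={d,s} lo={d,s}
  L3 li={d} lo={s}
  L4 li={d,s} lo={d,s}
  L5 li={s} lo={s}
  L6 li=∅ lo=∅
  L7 li={d} lo=∅
  L8 li={s} lo={s}

live-out(L8) = ["s"]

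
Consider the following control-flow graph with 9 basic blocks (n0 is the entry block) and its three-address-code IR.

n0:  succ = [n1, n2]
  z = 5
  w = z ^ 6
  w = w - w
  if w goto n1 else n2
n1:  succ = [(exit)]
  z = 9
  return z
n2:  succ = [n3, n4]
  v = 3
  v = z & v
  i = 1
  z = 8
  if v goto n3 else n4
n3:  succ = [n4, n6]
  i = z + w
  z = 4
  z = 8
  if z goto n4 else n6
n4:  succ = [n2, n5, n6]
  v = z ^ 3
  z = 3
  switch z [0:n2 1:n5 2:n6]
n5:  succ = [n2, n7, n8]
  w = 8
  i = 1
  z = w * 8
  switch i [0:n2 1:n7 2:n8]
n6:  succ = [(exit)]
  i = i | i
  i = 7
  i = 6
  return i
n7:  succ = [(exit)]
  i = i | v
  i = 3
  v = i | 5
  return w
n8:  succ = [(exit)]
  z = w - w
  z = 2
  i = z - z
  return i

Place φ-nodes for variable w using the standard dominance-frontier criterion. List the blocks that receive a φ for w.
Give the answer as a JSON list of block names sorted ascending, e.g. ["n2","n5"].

Answer: ["n2"]

Derivation:
idom tree: n1←n0 n2←n0 n3←n2 n4←n2 n5←n4 n6←n2 n7←n5 n8←n5
Join-block Dom:
  n2: preds {n0,n4,n5}: {n0} ∩ {n0,n2,n4} ∩ {n0,n2,n4,n5} = {n0}; idom=n0
  n4: preds {n2,n3}: {n0,n2} ∩ {n0,n2,n3} = {n0,n2}; idom=n2
  n6: preds {n3,n4}: {n0,n2,n3} ∩ {n0,n2,n4} = {n0,n2}; idom=n2

DF walk-up:
  n2←n0: walk · to n0
  n2←n4: walk n4→n2 to n0
  n2←n5: walk n5→n4→n2 to n0
  n4←n2: walk · to n2
  n4←n3: walk n3 to n2
  n6←n3: walk n3 to n2
  n6←n4: walk n4 to n2
  n0: DF=∅
  n1: DF=∅
  n2: DF={n2}
  n3: DF={n4,n6}
  n4: DF={n2,n6}
  n5: DF={n2}
  n6: DF=∅
  n7: DF=∅
  n8: DF=∅

φ for w: defs {n0,n5}
  DF⁺ = {n2}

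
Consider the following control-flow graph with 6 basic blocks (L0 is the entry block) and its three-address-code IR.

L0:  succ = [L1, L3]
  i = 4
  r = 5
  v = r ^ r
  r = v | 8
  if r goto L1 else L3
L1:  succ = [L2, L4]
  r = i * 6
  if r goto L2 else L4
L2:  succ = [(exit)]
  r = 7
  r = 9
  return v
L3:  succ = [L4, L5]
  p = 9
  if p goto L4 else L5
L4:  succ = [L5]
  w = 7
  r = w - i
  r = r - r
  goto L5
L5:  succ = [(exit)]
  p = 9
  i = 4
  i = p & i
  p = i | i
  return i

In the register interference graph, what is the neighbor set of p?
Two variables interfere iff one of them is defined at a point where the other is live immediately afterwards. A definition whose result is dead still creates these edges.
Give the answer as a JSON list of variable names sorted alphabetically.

def/use:
  L0: {i,r,v} / ∅
  L1: {r} / {i}
  L2: {r} / {v}
  L3: {p} / ∅
  L4: {r,w} / {i}
  L5: {i,p} / ∅

Liveness:
  live L0: ∅→{i,v}
  live L1: {i,v}→{i,v}
  live L2: {v}→∅
  live L3: {i}→{i}
  live L4: {i}→∅
  live L5: ∅→∅

Interfere edges:
  i: {p,r,v,w}
  p: {i}
  r: {i,v}
  v: {i,r}
  w: {i}

N(p) = ["i"]

Answer: ["i"]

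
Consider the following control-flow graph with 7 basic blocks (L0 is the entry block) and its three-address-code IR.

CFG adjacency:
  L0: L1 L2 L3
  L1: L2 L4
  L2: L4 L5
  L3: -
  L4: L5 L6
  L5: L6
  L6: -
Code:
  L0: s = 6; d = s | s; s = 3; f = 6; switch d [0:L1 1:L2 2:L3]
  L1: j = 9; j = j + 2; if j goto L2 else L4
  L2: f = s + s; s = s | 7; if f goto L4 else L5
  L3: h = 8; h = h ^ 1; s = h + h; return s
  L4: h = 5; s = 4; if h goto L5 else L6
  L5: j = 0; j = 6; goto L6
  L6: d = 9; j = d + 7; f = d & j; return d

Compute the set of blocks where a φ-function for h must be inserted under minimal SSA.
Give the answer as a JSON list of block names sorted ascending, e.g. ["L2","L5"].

Answer: ["L5", "L6"]

Analysis:
idom tree: L1←L0 L2←L0 L3←L0 L4←L0 L5←L0 L6←L0
Dom∩ at merges:
  L2: preds {L0,L1}: {L0} ∩ {L0,L1} = {L0}; idom=L0
  L4: preds {L1,L2}: {L0,L1} ∩ {L0,L2} = {L0}; idom=L0
  L5: preds {L2,L4}: {L0,L2} ∩ {L0,L4} = {L0}; idom=L0
  L6: preds {L4,L5}: {L0,L4} ∩ {L0,L5} = {L0}; idom=L0

DF walk-up:
  join L2 pred L0: · stop@L0
  join L2 pred L1: L1 stop@L0
  join L4 pred L1: L1 stop@L0
  join L4 pred L2: L2 stop@L0
  join L5 pred L2: L2 stop@L0
  join L5 pred L4: L4 stop@L0
  join L6 pred L4: L4 stop@L0
  join L6 pred L5: L5 stop@L0
  L0: DF=∅
  L1: DF={L2,L4}
  L2: DF={L4,L5}
  L3: DF=∅
  L4: DF={L5,L6}
  L5: DF={L6}
  L6: DF=∅

φ for h: defs {L3,L4}
  DF⁺ = {L5,L6}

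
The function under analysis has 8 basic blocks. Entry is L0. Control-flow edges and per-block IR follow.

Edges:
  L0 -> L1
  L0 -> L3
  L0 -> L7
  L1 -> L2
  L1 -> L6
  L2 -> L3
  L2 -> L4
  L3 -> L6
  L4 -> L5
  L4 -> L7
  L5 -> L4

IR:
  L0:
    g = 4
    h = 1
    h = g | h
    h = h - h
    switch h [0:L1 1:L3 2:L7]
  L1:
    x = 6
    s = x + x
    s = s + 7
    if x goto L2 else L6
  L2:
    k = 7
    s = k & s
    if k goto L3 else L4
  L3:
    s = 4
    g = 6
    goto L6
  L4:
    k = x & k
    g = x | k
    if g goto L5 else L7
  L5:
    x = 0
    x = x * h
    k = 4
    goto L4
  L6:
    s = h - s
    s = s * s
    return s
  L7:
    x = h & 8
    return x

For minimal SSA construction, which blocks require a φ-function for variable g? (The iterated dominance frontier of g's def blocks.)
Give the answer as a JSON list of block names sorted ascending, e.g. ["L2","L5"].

Answer: ["L4", "L6", "L7"]

Analysis:
idom tree: L1←L0 L2←L1 L3←L0 L4←L2 L5←L4 L6←L0 L7←L0
Dom at joins:
  L3: preds {L0,L2}: {L0} ∩ {L0,L1,L2} = {L0}; idom=L0
  L4: preds {L2,L5}: {L0,L1,L2} ∩ {L0,L1,L2,L4,L5} = {L0,L1,L2}; idom=L2
  L6: preds {L1,L3}: {L0,L1} ∩ {L0,L3} = {L0}; idom=L0
  L7: preds {L0,L4}: {L0} ∩ {L0,L1,L2,L4} = {L0}; idom=L0

Frontier:
  join L3 pred L0: · stop@L0
  join L3 pred L2: L2→L1 stop@L0
  join L4 pred L2: · stop@L2
  join L4 pred L5: L5→L4 stop@L2
  join L6 pred L1: L1 stop@L0
  join L6 pred L3: L3 stop@L0
  join L7 pred L0: · stop@L0
  join L7 pred L4: L4→L2→L1 stop@L0
  DF(L0)=∅
  DF(L1)={L3,L6,L7}
  DF(L2)={L3,L7}
  DF(L3)={L6}
  DF(L4)={L4,L7}
  DF(L5)={L4}
  DF(L6)=∅
  DF(L7)=∅

φ for g: defs {L0,L3,L4}
  DF⁺ = {L4,L6,L7}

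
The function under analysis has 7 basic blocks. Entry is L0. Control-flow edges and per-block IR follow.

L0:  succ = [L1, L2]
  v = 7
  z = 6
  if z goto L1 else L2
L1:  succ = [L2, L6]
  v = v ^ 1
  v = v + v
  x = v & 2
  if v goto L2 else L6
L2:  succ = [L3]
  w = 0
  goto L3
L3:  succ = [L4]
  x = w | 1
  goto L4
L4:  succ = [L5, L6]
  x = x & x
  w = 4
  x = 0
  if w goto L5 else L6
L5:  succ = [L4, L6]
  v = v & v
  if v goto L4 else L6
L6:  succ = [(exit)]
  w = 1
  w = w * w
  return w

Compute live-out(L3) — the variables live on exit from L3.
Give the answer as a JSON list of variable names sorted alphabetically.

def/use:
  L0 def {v,z} use ∅
  L1 def {v,x} use {v}
  L2 def {w} use ∅
  L3 def {x} use {w}
  L4 def {w,x} use {x}
  L5 def {v} use {v}
  L6 def {w} use ∅

Liveness:
  L0 li=∅ lo={v}
  L1 li={v} lo={v}
  L2 li={v} lo={v,w}
  L3 li={v,w} lo={v,x}
  L4 li={v,x} lo={v,x}
  L5 li={v,x} lo={v,x}
  L6 li=∅ lo=∅

live-out(L3) = ["v", "x"]

Answer: ["v", "x"]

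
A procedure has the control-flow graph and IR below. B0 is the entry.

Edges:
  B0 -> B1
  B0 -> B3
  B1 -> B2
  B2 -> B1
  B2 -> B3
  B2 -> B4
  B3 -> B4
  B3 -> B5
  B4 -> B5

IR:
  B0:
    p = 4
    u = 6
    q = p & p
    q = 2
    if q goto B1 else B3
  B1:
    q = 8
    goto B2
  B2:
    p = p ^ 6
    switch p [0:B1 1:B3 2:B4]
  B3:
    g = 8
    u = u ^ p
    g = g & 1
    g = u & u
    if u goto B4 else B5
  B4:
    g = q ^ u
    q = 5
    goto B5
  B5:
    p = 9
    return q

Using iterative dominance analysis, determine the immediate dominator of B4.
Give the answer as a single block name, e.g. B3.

Answer: B0

Analysis:
idom tree: B1←B0 B2←B1 B3←B0 B4←B0 B5←B0
Dom∩ at merges:
  B1: preds {B0,B2}: {B0} ∩ {B0,B1,B2} = {B0}; idom=B0
  B3: preds {B0,B2}: {B0} ∩ {B0,B1,B2} = {B0}; idom=B0
  B4: preds {B2,B3}: {B0,B1,B2} ∩ {B0,B3} = {B0}; idom=B0
  B5: preds {B3,B4}: {B0,B3} ∩ {B0,B4} = {B0}; idom=B0

idom(B4) = B0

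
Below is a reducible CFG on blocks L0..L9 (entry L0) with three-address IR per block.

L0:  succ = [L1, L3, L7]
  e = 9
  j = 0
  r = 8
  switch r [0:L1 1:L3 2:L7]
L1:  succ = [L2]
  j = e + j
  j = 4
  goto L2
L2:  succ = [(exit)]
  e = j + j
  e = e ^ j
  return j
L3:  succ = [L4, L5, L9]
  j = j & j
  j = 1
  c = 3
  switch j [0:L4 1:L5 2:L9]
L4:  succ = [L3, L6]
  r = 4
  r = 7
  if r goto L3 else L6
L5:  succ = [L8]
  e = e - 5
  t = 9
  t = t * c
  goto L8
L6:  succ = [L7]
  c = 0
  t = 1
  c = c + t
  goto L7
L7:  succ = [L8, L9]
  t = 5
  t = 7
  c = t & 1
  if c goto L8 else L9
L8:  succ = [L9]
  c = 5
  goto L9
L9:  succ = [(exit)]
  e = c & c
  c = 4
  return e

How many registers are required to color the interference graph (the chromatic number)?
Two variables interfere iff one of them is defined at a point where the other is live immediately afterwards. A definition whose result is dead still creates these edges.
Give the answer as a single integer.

Block summaries:
  L0: def={e,j,r} ue=∅
  L1: def={j} ue={e,j}
  L2: def={e} ue={j}
  L3: def={c,j} ue={j}
  L4: def={r} ue=∅
  L5: def={e,t} ue={c,e}
  L6: def={c,t} ue=∅
  L7: def={c,t} ue=∅
  L8: def={c} ue=∅
  L9: def={c,e} ue={c}

Liveness:
  L0: in=∅ out={e,j}
  L1: in={e,j} out={j}
  L2: in={j} out=∅
  L3: in={e,j} out={c,e,j}
  L4: in={e,j} out={e,j}
  L5: in={c,e} out=∅
  L6: in=∅ out=∅
  L7: in=∅ out={c}
  L8: in=∅ out={c}
  L9: in={c} out=∅

Interfere edges:
  c: {e,j,t}
  e: {c,j,r}
  j: {c,e,r}
  r: {e,j}
  t: {c}

Registers:
  lower bound: {c,e,j} mutually conflict ⇒ χ ≥ 3
  assign c→c0 e→c1 j→c2 r→c0 t→c1 — no edge inside a register ⇒ χ ≤ 3
  χ = 3

Answer: 3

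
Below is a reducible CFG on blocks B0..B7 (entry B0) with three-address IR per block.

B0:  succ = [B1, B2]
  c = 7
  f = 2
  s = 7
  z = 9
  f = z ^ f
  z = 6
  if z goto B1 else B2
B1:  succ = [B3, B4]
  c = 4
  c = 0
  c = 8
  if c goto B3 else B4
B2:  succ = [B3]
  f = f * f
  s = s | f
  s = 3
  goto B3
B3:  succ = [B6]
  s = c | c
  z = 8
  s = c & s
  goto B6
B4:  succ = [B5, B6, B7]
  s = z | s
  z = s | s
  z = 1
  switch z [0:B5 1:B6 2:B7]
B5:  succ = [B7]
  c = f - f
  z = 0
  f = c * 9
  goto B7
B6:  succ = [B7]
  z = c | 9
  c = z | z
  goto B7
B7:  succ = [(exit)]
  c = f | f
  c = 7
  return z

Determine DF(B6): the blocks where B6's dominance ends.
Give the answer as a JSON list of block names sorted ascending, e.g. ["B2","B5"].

idom tree: B1←B0 B2←B0 B3←B0 B4←B1 B5←B4 B6←B0 B7←B0
Join-block Dom:
  B3: preds {B1,B2}: {B0,B1} ∩ {B0,B2} = {B0}; idom=B0
  B6: preds {B3,B4}: {B0,B3} ∩ {B0,B1,B4} = {B0}; idom=B0
  B7: preds {B4,B5,B6}: {B0,B1,B4} ∩ {B0,B1,B4,B5} ∩ {B0,B6} = {B0}; idom=B0

Frontier:
  B3←B1: walk B1 to B0
  B3←B2: walk B2 to B0
  B6←B3: walk B3 to B0
  B6←B4: walk B4→B1 to B0
  B7←B4: walk B4→B1 to B0
  B7←B5: walk B5→B4→B1 to B0
  B7←B6: walk B6 to B0
  DF(B0)=∅
  DF(B1)={B3,B6,B7}
  DF(B2)={B3}
  DF(B3)={B6}
  DF(B4)={B6,B7}
  DF(B5)={B7}
  DF(B6)={B7}
  DF(B7)=∅

DF(B6) = ["B7"]

Answer: ["B7"]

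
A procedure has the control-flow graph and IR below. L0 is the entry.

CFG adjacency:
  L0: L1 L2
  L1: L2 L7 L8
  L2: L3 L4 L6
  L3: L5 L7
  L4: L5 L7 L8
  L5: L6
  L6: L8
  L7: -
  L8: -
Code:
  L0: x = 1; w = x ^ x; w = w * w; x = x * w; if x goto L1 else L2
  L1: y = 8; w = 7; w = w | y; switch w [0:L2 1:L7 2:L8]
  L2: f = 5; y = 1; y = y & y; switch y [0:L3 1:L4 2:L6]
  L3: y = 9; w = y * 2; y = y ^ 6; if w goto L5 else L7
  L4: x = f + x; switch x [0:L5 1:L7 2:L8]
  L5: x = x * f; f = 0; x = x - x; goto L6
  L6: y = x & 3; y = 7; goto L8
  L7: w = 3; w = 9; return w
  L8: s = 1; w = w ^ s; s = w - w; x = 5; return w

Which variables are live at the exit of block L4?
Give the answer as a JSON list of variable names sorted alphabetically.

Answer: ["f", "w", "x"]

Analysis:
Block summaries:
  L0 def {w,x} use ∅
  L1 def {w,y} use ∅
  L2 def {f,y} use ∅
  L3 def {w,y} use ∅
  L4 def {x} use {f,x}
  L5 def {f,x} use {f,x}
  L6 def {y} use {x}
  L7 def {w} use ∅
  L8 def {s,w,x} use {w}

Live sets:
  L0 li=∅ lo={w,x}
  L1 li={x} lo={w,x}
  L2 li={w,x} lo={f,w,x}
  L3 li={f,x} lo={f,w,x}
  L4 li={f,w,x} lo={f,w,x}
  L5 li={f,w,x} lo={w,x}
  L6 li={w,x} lo={w}
  L7 li=∅ lo=∅
  L8 li={w} lo=∅

live-out(L4) = ["f", "w", "x"]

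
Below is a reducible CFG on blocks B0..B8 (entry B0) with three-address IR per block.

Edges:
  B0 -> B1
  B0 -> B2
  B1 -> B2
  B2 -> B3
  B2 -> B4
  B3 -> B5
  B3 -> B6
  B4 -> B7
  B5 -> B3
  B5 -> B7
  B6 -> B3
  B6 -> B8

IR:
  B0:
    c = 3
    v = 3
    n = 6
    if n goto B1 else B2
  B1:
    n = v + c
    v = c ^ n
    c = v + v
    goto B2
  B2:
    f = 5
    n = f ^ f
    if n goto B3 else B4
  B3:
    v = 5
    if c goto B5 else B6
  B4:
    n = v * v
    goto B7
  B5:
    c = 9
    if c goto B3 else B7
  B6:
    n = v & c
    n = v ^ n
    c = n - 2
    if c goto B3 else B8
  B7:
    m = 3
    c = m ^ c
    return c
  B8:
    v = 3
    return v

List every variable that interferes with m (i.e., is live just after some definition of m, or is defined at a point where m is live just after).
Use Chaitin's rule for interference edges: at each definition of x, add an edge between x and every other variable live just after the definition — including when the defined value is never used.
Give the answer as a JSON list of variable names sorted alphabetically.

Answer: ["c"]

Working:
def/use:
  B0: def={c,n,v} ue=∅
  B1: def={c,n,v} ue={c,v}
  B2: def={f,n} ue=∅
  B3: def={v} ue={c}
  B4: def={n} ue={v}
  B5: def={c} ue=∅
  B6: def={c,n} ue={c,v}
  B7: def={c,m} ue={c}
  B8: def={v} ue=∅

Backward fixpoint:
  live B0: ∅→{c,v}
  live B1: {c,v}→{c,v}
  live B2: {c,v}→{c,v}
  live B3: {c}→{c,v}
  live B4: {c,v}→{c}
  live B5: ∅→{c}
  live B6: {c,v}→{c}
  live B7: {c}→∅
  live B8: ∅→∅

Interfere edges:
  c: {f,m,n,v}
  f: {c,v}
  m: {c}
  n: {c,v}
  v: {c,f,n}

N(m) = ["c"]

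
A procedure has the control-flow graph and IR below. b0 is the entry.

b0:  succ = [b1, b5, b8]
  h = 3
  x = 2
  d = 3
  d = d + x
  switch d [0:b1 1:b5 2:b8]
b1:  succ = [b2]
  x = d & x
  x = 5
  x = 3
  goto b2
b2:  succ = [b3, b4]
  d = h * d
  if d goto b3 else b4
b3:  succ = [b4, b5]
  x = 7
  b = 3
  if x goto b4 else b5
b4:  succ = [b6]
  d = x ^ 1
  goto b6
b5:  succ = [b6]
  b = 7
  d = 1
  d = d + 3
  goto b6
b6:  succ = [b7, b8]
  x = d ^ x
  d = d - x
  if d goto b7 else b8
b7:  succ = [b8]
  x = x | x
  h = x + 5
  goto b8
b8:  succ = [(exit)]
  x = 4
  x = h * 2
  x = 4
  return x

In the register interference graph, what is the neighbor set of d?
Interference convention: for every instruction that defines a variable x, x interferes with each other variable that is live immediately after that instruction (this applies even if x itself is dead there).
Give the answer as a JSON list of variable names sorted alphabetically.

Answer: ["h", "x"]

Derivation:
def/use:
  b0 def {d,h,x} use ∅
  b1 def {x} use {d,x}
  b2 def {d} use {d,h}
  b3 def {b,x} use ∅
  b4 def {d} use {x}
  b5 def {b,d} use ∅
  b6 def {d,x} use {d,x}
  b7 def {h,x} use {x}
  b8 def {x} use {h}

Liveness:
  b0: in=∅ out={d,h,x}
  b1: in={d,h,x} out={d,h,x}
  b2: in={d,h,x} out={h,x}
  b3: in={h} out={h,x}
  b4: in={h,x} out={d,h,x}
  b5: in={h,x} out={d,h,x}
  b6: in={d,h,x} out={h,x}
  b7: in={x} out={h}
  b8: in={h} out=∅

Interfere edges:
  b↔{h,x}
  d↔{h,x}
  h↔{b,d,x}
  x↔{b,d,h}

N(d) = ["h", "x"]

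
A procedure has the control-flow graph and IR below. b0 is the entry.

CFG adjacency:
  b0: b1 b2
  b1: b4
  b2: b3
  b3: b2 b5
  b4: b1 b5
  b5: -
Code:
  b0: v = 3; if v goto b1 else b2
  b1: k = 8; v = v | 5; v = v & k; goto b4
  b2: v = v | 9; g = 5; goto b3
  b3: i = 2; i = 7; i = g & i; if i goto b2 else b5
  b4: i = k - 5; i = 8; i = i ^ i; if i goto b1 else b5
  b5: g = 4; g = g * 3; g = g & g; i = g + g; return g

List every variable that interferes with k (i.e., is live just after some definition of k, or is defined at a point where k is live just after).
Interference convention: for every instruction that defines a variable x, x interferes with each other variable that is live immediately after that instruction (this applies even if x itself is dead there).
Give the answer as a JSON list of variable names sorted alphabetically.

Answer: ["v"]

Working:
Block summaries:
  b0 def {v} use ∅
  b1 def {k,v} use {v}
  b2 def {g,v} use {v}
  b3 def {i} use {g}
  b4 def {i} use {k}
  b5 def {g,i} use ∅

Liveness:
  live b0: ∅→{v}
  live b1: {v}→{k,v}
  live b2: {v}→{g,v}
  live b3: {g,v}→{v}
  live b4: {k,v}→{v}
  live b5: ∅→∅

Interference:
  g — {i,v}
  i — {g,v}
  k — {v}
  v — {g,i,k}

N(k) = ["v"]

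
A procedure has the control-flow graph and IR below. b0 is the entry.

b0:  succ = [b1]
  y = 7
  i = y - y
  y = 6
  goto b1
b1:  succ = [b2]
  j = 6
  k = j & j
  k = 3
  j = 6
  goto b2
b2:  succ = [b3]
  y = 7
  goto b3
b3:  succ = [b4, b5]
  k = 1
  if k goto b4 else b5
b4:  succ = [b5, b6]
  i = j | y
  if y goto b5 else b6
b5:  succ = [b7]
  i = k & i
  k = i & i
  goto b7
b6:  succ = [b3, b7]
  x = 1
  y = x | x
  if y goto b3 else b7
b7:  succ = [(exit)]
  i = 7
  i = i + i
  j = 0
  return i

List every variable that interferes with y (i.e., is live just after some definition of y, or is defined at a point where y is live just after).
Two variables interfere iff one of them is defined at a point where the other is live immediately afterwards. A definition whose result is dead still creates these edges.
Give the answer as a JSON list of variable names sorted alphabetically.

Answer: ["i", "j", "k"]

Derivation:
Block summaries:
  b0 def {i,y} use ∅
  b1 def {j,k} use ∅
  b2 def {y} use ∅
  b3 def {k} use ∅
  b4 def {i} use {j,y}
  b5 def {i,k} use {i,k}
  b6 def {x,y} use ∅
  b7 def {i,j} use ∅

Live sets:
  b0: in=∅ out={i}
  b1: in={i} out={i,j}
  b2: in={i,j} out={i,j,y}
  b3: in={i,j,y} out={i,j,k,y}
  b4: in={j,k,y} out={i,j,k}
  b5: in={i,k} out=∅
  b6: in={i,j} out={i,j,y}
  b7: in=∅ out=∅

Conflict graph:
  i↔{j,k,x,y}
  j↔{i,k,x,y}
  k↔{i,j,y}
  x↔{i,j}
  y↔{i,j,k}

N(y) = ["i", "j", "k"]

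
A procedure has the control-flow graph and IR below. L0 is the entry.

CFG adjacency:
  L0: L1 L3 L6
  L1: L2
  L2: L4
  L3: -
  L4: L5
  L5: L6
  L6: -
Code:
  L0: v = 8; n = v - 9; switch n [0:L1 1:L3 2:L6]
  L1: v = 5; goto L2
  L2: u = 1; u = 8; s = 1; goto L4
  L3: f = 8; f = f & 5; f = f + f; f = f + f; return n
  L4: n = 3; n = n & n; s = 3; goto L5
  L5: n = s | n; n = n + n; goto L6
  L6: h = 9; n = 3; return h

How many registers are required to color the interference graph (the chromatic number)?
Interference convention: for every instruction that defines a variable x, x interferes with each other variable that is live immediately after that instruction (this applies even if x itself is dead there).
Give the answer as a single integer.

Answer: 2

Working:
Block summaries:
  L0: {n,v} / ∅
  L1: {v} / ∅
  L2: {s,u} / ∅
  L3: {f} / {n}
  L4: {n,s} / ∅
  L5: {n} / {n,s}
  L6: {h,n} / ∅

Liveness:
  L0 li=∅ lo={n}
  L1 li=∅ lo=∅
  L2 li=∅ lo=∅
  L3 li={n} lo=∅
  L4 li=∅ lo={n,s}
  L5 li={n,s} lo=∅
  L6 li=∅ lo=∅

Conflict graph:
  f — {n}
  h — {n}
  n — {f,h,s}
  s — {n}
  u — ∅
  v — ∅

Colouring:
  {f,n} pairwise interfere (2-clique) ⇒ χ ≥ 2
  assign f→r1 h→r1 n→r0 s→r1 u→r0 v→r0 — no edge inside a register ⇒ χ ≤ 2
  χ = 2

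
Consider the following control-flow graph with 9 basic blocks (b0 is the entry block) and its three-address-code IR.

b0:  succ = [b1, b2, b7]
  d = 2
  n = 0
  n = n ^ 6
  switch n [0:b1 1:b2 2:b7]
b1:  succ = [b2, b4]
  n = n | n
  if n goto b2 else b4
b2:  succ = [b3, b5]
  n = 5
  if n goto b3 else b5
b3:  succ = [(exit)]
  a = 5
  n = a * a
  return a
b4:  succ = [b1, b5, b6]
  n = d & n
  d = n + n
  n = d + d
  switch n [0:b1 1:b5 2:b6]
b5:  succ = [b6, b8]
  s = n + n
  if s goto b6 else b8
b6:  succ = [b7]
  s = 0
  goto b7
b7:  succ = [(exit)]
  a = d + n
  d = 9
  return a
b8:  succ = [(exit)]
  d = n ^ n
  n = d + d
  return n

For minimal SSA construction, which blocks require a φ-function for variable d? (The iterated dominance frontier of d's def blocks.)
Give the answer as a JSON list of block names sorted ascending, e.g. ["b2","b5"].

idom tree: b1←b0 b2←b0 b3←b2 b4←b1 b5←b0 b6←b0 b7←b0 b8←b5
Dom at joins:
  b1: preds {b0,b4}: {b0} ∩ {b0,b1,b4} = {b0}; idom=b0
  b2: preds {b0,b1}: {b0} ∩ {b0,b1} = {b0}; idom=b0
  b5: preds {b2,b4}: {b0,b2} ∩ {b0,b1,b4} = {b0}; idom=b0
  b6: preds {b4,b5}: {b0,b1,b4} ∩ {b0,b5} = {b0}; idom=b0
  b7: preds {b0,b6}: {b0} ∩ {b0,b6} = {b0}; idom=b0

DF walk-up:
  b1←b0: walk · to b0
  b1←b4: walk b4→b1 to b0
  b2←b0: walk · to b0
  b2←b1: walk b1 to b0
  b5←b2: walk b2 to b0
  b5←b4: walk b4→b1 to b0
  b6←b4: walk b4→b1 to b0
  b6←b5: walk b5 to b0
  b7←b0: walk · to b0
  b7←b6: walk b6 to b0
  b0: DF=∅
  b1: DF={b1,b2,b5,b6}
  b2: DF={b5}
  b3: DF=∅
  b4: DF={b1,b5,b6}
  b5: DF={b6}
  b6: DF={b7}
  b7: DF=∅
  b8: DF=∅

φ for d: defs {b0,b4,b7,b8}
  DF⁺ = {b1,b2,b5,b6,b7}

Answer: ["b1", "b2", "b5", "b6", "b7"]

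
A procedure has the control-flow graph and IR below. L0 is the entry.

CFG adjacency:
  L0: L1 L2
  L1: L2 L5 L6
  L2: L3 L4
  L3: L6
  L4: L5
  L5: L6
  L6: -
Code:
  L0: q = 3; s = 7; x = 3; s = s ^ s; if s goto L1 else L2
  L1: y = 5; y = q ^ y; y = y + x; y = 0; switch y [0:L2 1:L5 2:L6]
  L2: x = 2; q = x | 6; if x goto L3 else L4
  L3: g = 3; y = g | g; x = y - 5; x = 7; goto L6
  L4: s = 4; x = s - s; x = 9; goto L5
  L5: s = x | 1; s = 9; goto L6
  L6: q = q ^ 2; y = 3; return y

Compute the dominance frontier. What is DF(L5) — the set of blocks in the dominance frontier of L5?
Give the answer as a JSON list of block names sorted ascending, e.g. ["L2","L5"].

Answer: ["L6"]

Working:
idom tree: L1←L0 L2←L0 L3←L2 L4←L2 L5←L0 L6←L0
Dom at joins:
  L2: preds {L0,L1}: {L0} ∩ {L0,L1} = {L0}; idom=L0
  L5: preds {L1,L4}: {L0,L1} ∩ {L0,L2,L4} = {L0}; idom=L0
  L6: preds {L1,L3,L5}: {L0,L1} ∩ {L0,L2,L3} ∩ {L0,L5} = {L0}; idom=L0

DF derivation:
  L2←L0: walk · to L0
  L2←L1: walk L1 to L0
  L5←L1: walk L1 to L0
  L5←L4: walk L4→L2 to L0
  L6←L1: walk L1 to L0
  L6←L3: walk L3→L2 to L0
  L6←L5: walk L5 to L0
  L0: DF=∅
  L1: DF={L2,L5,L6}
  L2: DF={L5,L6}
  L3: DF={L6}
  L4: DF={L5}
  L5: DF={L6}
  L6: DF=∅

DF(L5) = ["L6"]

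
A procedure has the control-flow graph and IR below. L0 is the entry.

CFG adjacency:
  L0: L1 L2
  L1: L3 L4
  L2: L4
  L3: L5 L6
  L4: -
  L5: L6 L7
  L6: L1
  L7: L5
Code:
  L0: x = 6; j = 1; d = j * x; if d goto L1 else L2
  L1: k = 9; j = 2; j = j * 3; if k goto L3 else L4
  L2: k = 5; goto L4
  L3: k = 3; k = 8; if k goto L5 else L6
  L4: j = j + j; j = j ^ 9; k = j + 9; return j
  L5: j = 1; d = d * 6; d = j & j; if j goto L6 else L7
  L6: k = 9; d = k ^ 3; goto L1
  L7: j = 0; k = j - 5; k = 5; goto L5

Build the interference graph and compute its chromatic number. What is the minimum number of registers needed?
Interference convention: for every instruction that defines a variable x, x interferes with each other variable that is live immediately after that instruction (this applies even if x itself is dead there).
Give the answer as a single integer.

Per-block:
  L0 def {d,j,x} use ∅
  L1 def {j,k} use ∅
  L2 def {k} use ∅
  L3 def {k} use ∅
  L4 def {j,k} use {j}
  L5 def {d,j} use {d}
  L6 def {d,k} use ∅
  L7 def {j,k} use ∅

Backward fixpoint:
  L0: in=∅ out={d,j}
  L1: in={d} out={d,j}
  L2: in={j} out={j}
  L3: in={d} out={d}
  L4: in={j} out=∅
  L5: in={d} out={d}
  L6: in=∅ out={d}
  L7: in={d} out={d}

Interfere edges:
  d↔{j,k}
  j↔{d,k,x}
  k↔{d,j}
  x↔{j}

Chromatic number:
  {d,j,k} pairwise interfere (3-clique) ⇒ χ ≥ 3
  3-colouring: R0={j}  R1={d,x}  R2={k}
  χ = 3

Answer: 3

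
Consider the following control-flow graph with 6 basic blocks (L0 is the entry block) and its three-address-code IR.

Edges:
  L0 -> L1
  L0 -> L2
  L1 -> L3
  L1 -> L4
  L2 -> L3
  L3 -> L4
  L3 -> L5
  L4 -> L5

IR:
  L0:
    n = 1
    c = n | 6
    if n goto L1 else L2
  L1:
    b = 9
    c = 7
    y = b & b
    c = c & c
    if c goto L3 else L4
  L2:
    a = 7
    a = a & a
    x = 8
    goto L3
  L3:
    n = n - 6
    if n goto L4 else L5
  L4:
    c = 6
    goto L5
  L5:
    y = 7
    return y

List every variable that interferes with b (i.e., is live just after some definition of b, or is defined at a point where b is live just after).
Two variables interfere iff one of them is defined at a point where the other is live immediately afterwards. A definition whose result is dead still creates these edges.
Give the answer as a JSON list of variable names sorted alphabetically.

Answer: ["c", "n"]

Working:
def/use:
  L0 def {c,n} use ∅
  L1 def {b,c,y} use ∅
  L2 def {a,x} use ∅
  L3 def {n} use {n}
  L4 def {c} use ∅
  L5 def {y} use ∅

Backward fixpoint:
  live L0: ∅→{n}
  live L1: {n}→{n}
  live L2: {n}→{n}
  live L3: {n}→∅
  live L4: ∅→∅
  live L5: ∅→∅

Conflict graph:
  a — {n}
  b — {c,n}
  c — {b,n,y}
  n — {a,b,c,x,y}
  x — {n}
  y — {c,n}

N(b) = ["c", "n"]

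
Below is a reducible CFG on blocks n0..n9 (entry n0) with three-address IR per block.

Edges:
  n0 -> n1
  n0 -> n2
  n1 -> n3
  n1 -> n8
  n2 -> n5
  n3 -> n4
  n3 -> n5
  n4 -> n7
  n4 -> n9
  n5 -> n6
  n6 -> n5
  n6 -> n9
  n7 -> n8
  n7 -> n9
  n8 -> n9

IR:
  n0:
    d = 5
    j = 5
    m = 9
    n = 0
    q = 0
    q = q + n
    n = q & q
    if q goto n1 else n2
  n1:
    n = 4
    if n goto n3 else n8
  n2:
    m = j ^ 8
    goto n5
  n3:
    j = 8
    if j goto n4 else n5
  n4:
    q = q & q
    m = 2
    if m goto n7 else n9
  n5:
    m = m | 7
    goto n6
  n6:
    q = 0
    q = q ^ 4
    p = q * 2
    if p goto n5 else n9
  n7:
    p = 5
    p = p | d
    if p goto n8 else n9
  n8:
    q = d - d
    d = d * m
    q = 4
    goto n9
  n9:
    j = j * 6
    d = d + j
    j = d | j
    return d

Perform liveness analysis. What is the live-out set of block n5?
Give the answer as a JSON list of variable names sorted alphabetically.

Per-block:
  n0 def {d,j,m,n,q} use ∅
  n1 def {n} use ∅
  n2 def {m} use {j}
  n3 def {j} use ∅
  n4 def {m,q} use {q}
  n5 def {m} use {m}
  n6 def {p,q} use ∅
  n7 def {p} use {d}
  n8 def {d,q} use {d,m}
  n9 def {d,j} use {d,j}

Live sets:
  n0 li=∅ lo={d,j,m,q}
  n1 li={d,j,m,q} lo={d,j,m,q}
  n2 li={d,j} lo={d,j,m}
  n3 li={d,m,q} lo={d,j,m,q}
  n4 li={d,j,q} lo={d,j,m}
  n5 li={d,j,m} lo={d,j,m}
  n6 li={d,j,m} lo={d,j,m}
  n7 li={d,j,m} lo={d,j,m}
  n8 li={d,j,m} lo={d,j}
  n9 li={d,j} lo=∅

live-out(n5) = ["d", "j", "m"]

Answer: ["d", "j", "m"]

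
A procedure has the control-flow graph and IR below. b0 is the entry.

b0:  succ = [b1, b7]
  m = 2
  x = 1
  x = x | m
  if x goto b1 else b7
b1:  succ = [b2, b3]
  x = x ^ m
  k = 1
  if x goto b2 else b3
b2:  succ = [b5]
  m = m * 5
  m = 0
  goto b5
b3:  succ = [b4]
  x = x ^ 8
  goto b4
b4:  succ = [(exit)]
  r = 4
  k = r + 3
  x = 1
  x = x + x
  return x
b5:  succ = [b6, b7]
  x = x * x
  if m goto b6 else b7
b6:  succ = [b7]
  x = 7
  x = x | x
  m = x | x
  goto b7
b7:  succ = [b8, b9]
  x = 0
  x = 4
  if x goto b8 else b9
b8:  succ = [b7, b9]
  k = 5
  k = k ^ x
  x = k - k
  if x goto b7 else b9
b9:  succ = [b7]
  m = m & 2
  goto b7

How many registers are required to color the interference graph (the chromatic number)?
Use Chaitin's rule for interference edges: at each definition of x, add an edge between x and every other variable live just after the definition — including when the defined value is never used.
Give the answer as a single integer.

Answer: 3

Working:
Per-block:
  b0: {m,x} / ∅
  b1: {k,x} / {m,x}
  b2: {m} / {m}
  b3: {x} / {x}
  b4: {k,r,x} / ∅
  b5: {x} / {m,x}
  b6: {m,x} / ∅
  b7: {x} / ∅
  b8: {k,x} / {x}
  b9: {m} / {m}

Backward fixpoint:
  live b0: ∅→{m,x}
  live b1: {m,x}→{m,x}
  live b2: {m,x}→{m,x}
  live b3: {x}→∅
  live b4: ∅→∅
  live b5: {m,x}→{m}
  live b6: ∅→{m}
  live b7: {m}→{m,x}
  live b8: {m,x}→{m}
  live b9: {m}→{m}

Interference:
  k: {m,x}
  m: {k,x}
  r: ∅
  x: {k,m}

Registers:
  {k,m,x} pairwise interfere (3-clique) ⇒ χ ≥ 3
  assign k→c0 m→c1 r→c0 x→c2 — no edge inside a register ⇒ χ ≤ 3
  χ = 3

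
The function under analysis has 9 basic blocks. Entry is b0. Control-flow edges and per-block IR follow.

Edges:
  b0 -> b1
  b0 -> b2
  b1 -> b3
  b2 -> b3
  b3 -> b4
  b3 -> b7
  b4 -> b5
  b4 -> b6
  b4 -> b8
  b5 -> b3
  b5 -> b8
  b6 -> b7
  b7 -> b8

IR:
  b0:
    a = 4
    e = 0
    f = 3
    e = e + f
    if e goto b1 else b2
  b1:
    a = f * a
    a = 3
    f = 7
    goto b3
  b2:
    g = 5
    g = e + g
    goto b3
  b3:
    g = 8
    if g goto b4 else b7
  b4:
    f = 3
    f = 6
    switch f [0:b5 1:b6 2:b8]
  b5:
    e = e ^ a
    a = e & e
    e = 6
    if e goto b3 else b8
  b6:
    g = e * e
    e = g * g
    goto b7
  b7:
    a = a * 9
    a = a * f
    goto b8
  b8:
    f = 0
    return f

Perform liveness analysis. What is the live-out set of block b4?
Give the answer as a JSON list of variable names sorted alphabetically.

Answer: ["a", "e", "f"]

Analysis:
def/use:
  b0 def {a,e,f} use ∅
  b1 def {a,f} use {a,f}
  b2 def {g} use {e}
  b3 def {g} use ∅
  b4 def {f} use ∅
  b5 def {a,e} use {a,e}
  b6 def {e,g} use {e}
  b7 def {a} use {a,f}
  b8 def {f} use ∅

Live sets:
  b0: in=∅ out={a,e,f}
  b1: in={a,e,f} out={a,e,f}
  b2: in={a,e,f} out={a,e,f}
  b3: in={a,e,f} out={a,e,f}
  b4: in={a,e} out={a,e,f}
  b5: in={a,e,f} out={a,e,f}
  b6: in={a,e,f} out={a,f}
  b7: in={a,f} out=∅
  b8: in=∅ out=∅

live-out(b4) = ["a", "e", "f"]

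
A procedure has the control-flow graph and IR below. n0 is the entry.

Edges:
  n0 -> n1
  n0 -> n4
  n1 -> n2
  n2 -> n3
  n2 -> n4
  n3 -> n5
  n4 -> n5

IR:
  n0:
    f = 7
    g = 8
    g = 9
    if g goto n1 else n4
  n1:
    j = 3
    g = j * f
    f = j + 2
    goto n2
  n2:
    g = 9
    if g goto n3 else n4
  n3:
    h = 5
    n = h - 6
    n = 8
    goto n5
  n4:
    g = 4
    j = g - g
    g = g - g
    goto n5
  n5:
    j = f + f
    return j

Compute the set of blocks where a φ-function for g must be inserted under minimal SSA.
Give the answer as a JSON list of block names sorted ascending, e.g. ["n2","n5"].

idom tree: n1←n0 n2←n1 n3←n2 n4←n0 n5←n0
Dom∩ at merges:
  n4: preds {n0,n2}: {n0} ∩ {n0,n1,n2} = {n0}; idom=n0
  n5: preds {n3,n4}: {n0,n1,n2,n3} ∩ {n0,n4} = {n0}; idom=n0

DF derivation:
  join n4 pred n0: · stop@n0
  join n4 pred n2: n2→n1 stop@n0
  join n5 pred n3: n3→n2→n1 stop@n0
  join n5 pred n4: n4 stop@n0
  n0: DF=∅
  n1: DF={n4,n5}
  n2: DF={n4,n5}
  n3: DF={n5}
  n4: DF={n5}
  n5: DF=∅

φ for g: defs {n0,n1,n2,n4}
  DF⁺ = {n4,n5}

Answer: ["n4", "n5"]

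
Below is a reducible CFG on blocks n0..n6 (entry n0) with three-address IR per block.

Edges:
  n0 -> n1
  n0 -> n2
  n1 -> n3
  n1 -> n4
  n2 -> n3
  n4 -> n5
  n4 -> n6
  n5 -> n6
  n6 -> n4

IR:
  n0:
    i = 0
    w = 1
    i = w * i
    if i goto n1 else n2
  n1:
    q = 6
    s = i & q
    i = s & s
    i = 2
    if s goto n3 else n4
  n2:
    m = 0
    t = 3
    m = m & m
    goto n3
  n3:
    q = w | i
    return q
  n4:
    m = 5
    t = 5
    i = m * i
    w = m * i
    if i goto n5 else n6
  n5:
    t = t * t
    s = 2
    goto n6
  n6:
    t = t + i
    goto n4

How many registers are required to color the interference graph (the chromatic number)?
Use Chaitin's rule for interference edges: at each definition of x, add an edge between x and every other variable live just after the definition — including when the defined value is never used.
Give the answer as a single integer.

Answer: 4

Derivation:
Per-block:
  n0: def={i,w} ue=∅
  n1: def={i,q,s} ue={i}
  n2: def={m,t} ue=∅
  n3: def={q} ue={i,w}
  n4: def={i,m,t,w} ue={i}
  n5: def={s,t} ue={t}
  n6: def={t} ue={i,t}

Live sets:
  n0 li=∅ lo={i,w}
  n1 li={i,w} lo={i,w}
  n2 li={i,w} lo={i,w}
  n3 li={i,w} lo=∅
  n4 li={i} lo={i,t}
  n5 li={i,t} lo={i,t}
  n6 li={i,t} lo={i}

Interfere edges:
  i↔{m,q,s,t,w}
  m↔{i,t,w}
  q↔{i,w}
  s↔{i,t,w}
  t↔{i,m,s,w}
  w↔{i,m,q,s,t}

Registers:
  {i,m,t,w} pairwise interfere (4-clique) ⇒ χ ≥ 4
  assign i→r0 m→r3 q→r2 s→r3 t→r2 w→r1 — no edge inside a register ⇒ χ ≤ 4
  χ = 4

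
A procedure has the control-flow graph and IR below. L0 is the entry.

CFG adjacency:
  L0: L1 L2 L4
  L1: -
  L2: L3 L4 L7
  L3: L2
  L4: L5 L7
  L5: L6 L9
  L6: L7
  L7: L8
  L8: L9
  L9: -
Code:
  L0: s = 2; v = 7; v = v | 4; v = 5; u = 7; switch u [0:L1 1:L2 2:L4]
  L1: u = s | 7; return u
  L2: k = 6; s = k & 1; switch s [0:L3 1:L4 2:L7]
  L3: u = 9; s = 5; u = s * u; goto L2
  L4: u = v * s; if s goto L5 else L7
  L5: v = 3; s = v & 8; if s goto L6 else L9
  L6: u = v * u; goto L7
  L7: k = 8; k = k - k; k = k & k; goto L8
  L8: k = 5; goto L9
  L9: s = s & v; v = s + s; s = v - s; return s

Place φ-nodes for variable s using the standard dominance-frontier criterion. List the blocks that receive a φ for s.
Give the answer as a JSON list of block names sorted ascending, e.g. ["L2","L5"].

Answer: ["L2", "L4", "L7", "L9"]

Analysis:
idom tree: L1←L0 L2←L0 L3←L2 L4←L0 L5←L4 L6←L5 L7←L0 L8←L7 L9←L0
Dom at joins:
  L2: preds {L0,L3}: {L0} ∩ {L0,L2,L3} = {L0}; idom=L0
  L4: preds {L0,L2}: {L0} ∩ {L0,L2} = {L0}; idom=L0
  L7: preds {L2,L4,L6}: {L0,L2} ∩ {L0,L4} ∩ {L0,L4,L5,L6} = {L0}; idom=L0
  L9: preds {L5,L8}: {L0,L4,L5} ∩ {L0,L7,L8} = {L0}; idom=L0

DF derivation:
  L2←L0: walk · to L0
  L2←L3: walk L3→L2 to L0
  L4←L0: walk · to L0
  L4←L2: walk L2 to L0
  L7←L2: walk L2 to L0
  L7←L4: walk L4 to L0
  L7←L6: walk L6→L5→L4 to L0
  L9←L5: walk L5→L4 to L0
  L9←L8: walk L8→L7 to L0
  L0 → ∅
  L1 → ∅
  L2 → {L2,L4,L7}
  L3 → {L2}
  L4 → {L7,L9}
  L5 → {L7,L9}
  L6 → {L7}
  L7 → {L9}
  L8 → {L9}
  L9 → ∅

φ for s: defs {L0,L2,L3,L5,L9}
  DF⁺ = {L2,L4,L7,L9}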